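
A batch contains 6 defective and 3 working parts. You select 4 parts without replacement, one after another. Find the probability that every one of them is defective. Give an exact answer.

5/42

P = 6/9 × 5/8 × 4/7 × 3/6 = 360/3024 = 5/42.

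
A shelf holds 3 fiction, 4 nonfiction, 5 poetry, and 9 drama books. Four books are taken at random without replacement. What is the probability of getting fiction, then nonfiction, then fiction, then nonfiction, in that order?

1/1995

Each draw changes the counts, so multiply the conditional probabilities along the sequence:
P = 3/21 × 4/20 × 2/19 × 3/18 = 72/143640 = 1/1995.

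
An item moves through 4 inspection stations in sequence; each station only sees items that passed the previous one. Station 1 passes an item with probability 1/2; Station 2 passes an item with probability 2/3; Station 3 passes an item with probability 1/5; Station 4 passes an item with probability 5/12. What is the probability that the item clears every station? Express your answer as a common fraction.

1/36

The events are sequential, so multiply the conditional probabilities:
P = 1/2 × 2/3 × 1/5 × 5/12 = 10/360 = 1/36.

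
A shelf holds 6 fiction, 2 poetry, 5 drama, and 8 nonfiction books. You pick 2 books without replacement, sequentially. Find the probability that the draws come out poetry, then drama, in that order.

Chain rule:
P = 2/21 × 5/20 = 10/420 = 1/42.

1/42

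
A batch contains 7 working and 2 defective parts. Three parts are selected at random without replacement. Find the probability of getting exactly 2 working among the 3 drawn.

1/2

One ordering (working drawn first) has probability 7/9 × 6/8 × 2/7 = 84/504 = 1/6.
There are C(3,2) = 3 such orderings, each equally likely, so P = 3 × 1/6 = 1/2.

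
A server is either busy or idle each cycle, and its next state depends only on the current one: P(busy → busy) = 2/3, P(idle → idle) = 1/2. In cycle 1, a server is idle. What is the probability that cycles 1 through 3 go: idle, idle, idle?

Cycle 1 is given. For each transition, use the conditional probability from the current state:
P(idle | idle) = 1/2; P(idle | idle) = 1/2.
P = 1/2 × 1/2 = 1/4.

1/4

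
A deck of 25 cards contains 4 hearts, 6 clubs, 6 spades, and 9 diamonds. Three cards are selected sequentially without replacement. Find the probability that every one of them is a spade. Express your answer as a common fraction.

1/115

P(every draw is a spade) = 6/25 × 5/24 × 4/23 = 120/13800 = 1/115.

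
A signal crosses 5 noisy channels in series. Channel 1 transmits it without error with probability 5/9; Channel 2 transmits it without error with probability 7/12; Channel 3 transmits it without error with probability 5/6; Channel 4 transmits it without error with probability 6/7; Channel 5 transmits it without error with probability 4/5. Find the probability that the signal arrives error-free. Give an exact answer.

Each stage is reached only if all earlier stages succeed, so
P = 5/9 × 7/12 × 5/6 × 6/7 × 4/5 = 4200/22680 = 5/27.

5/27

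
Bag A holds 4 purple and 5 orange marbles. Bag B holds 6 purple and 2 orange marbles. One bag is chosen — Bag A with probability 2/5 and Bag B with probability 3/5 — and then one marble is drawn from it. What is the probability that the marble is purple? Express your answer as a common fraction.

From Bag A: P(purple) = 4/9.
From Bag B: P(purple) = 6/8.
Total probability = (2/5)(4/9) + (3/5)(6/8) = 113/180.

113/180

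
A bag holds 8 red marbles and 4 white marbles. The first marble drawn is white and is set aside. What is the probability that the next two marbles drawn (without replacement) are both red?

With the first marble removed, 8 red remain out of 11.
P = 8/11 × 7/10 = 56/110 = 28/55.

28/55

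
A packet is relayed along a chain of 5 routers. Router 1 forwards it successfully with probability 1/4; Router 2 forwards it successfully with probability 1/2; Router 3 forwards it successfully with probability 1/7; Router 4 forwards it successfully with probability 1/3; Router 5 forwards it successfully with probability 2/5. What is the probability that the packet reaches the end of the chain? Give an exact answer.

The events are sequential, so multiply the conditional probabilities:
P = 1/4 × 1/2 × 1/7 × 1/3 × 2/5 = 2/840 = 1/420.

1/420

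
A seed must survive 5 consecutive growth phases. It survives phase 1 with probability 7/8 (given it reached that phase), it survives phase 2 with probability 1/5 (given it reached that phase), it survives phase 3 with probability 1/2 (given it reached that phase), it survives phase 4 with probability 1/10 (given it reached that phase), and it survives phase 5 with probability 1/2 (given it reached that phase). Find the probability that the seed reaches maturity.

Multiplying along the chain,
P = 7/8 × 1/5 × 1/2 × 1/10 × 1/2 = 7/1600.

7/1600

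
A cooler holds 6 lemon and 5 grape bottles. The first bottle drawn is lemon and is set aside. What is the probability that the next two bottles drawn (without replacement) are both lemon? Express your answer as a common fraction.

After the first draw, 5 of the remaining 10 bottles are lemon.
P = 5/10 × 4/9 = 20/90 = 2/9.

2/9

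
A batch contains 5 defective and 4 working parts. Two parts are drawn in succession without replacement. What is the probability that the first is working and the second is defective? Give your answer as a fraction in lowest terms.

Chain rule:
P = 4/9 × 5/8 = 20/72 = 5/18.

5/18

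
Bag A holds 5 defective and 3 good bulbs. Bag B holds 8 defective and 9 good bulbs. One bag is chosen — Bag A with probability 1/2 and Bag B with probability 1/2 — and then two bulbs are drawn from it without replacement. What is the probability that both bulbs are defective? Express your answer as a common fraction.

From Bag A: P(both defective) = (5/8)(4/7) = 5/14.
From Bag B: P(both defective) = (8/17)(7/16) = 7/34.
Total probability = (1/2)(5/14) + (1/2)(7/34) = 67/238.

67/238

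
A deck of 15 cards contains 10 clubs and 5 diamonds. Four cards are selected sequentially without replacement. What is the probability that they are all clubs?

P(all clubs) = 10/15 × 9/14 × 8/13 × 7/12 = 5040/32760 = 2/13.

2/13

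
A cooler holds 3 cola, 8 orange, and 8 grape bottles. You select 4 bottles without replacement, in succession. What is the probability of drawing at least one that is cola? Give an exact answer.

P(no cola) = 16/19 × 15/18 × 14/17 × 13/16 = 43680/93024 = 455/969.
P(at least one) = 1 − 455/969 = 514/969.

514/969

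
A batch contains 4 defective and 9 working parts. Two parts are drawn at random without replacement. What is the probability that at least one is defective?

7/13

P(no defective) = 9/13 × 8/12 = 72/156 = 6/13.
P(at least one) = 1 − 6/13 = 7/13.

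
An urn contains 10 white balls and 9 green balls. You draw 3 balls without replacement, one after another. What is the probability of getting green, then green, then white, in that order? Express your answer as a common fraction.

Each draw changes the counts, so multiply the conditional probabilities along the sequence:
P = 9/19 × 8/18 × 10/17 = 720/5814 = 40/323.

40/323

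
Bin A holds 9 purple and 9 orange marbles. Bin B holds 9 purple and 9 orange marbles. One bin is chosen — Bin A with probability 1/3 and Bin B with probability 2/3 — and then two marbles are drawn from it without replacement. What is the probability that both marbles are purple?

4/17

From Bin A: P(both purple) = (9/18)(8/17) = 4/17.
From Bin B: P(both purple) = (9/18)(8/17) = 4/17.
Total probability = (1/3)(4/17) + (2/3)(4/17) = 4/17.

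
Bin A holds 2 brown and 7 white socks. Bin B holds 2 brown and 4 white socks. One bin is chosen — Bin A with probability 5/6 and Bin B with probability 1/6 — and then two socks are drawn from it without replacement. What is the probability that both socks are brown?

37/1080

From Bin A: P(both brown) = (2/9)(1/8) = 1/36.
From Bin B: P(both brown) = (2/6)(1/5) = 1/15.
Total probability = (5/6)(1/36) + (1/6)(1/15) = 37/1080.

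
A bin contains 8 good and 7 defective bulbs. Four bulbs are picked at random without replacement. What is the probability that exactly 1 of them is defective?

56/195

One ordering (defective drawn first) has probability 7/15 × 8/14 × 7/13 × 6/12 = 2352/32760 = 14/195.
There are C(4,1) = 4 such orderings, each equally likely, so P = 4 × 14/195 = 56/195.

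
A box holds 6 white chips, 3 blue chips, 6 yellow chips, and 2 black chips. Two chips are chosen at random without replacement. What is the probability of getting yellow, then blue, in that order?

9/136

Chain rule:
P = 6/17 × 3/16 = 18/272 = 9/136.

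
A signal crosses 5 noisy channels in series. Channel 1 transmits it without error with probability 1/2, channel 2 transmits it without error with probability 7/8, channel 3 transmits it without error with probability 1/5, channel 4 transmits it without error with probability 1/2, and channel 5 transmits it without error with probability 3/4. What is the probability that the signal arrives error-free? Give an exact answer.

21/640

Multiplying along the chain,
P = 1/2 × 7/8 × 1/5 × 1/2 × 3/4 = 21/640.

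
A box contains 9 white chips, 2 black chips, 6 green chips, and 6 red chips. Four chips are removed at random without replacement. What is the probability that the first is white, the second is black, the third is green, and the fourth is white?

Multiply the probability of each draw given the previous ones:
P = 9/23 × 2/22 × 6/21 × 8/20 = 864/212520 = 36/8855.

36/8855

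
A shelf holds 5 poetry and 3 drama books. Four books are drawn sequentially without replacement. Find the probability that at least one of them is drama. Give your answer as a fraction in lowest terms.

13/14

P(no drama) = 5/8 × 4/7 × 3/6 × 2/5 = 120/1680 = 1/14.
P(at least one) = 1 − 1/14 = 13/14.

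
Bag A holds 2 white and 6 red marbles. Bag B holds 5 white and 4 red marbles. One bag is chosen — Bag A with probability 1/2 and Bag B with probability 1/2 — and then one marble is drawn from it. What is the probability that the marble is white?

29/72

From Bag A: P(white) = 2/8.
From Bag B: P(white) = 5/9.
Total probability = (1/2)(2/8) + (1/2)(5/9) = 29/72.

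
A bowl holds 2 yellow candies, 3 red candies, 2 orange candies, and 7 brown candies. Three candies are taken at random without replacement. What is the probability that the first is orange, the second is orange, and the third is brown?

Multiply the probability of each draw given the previous ones:
P = 2/14 × 1/13 × 7/12 = 14/2184 = 1/156.

1/156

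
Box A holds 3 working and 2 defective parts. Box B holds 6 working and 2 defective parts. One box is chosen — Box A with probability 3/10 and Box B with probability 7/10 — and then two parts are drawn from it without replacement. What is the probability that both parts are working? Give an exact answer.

From Box A: P(both working) = (3/5)(2/4) = 3/10.
From Box B: P(both working) = (6/8)(5/7) = 15/28.
Total probability = (3/10)(3/10) + (7/10)(15/28) = 93/200.

93/200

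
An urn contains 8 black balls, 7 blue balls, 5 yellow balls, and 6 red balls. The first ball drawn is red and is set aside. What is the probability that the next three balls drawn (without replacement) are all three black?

After the first draw, 8 of the remaining 25 balls are black.
P = 8/25 × 7/24 × 6/23 = 336/13800 = 14/575.

14/575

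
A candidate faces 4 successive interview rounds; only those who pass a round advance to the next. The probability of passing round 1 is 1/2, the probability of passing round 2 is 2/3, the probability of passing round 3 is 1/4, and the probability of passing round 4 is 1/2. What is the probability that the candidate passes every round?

1/24

The events are sequential, so multiply the conditional probabilities:
P = 1/2 × 2/3 × 1/4 × 1/2 = 2/48 = 1/24.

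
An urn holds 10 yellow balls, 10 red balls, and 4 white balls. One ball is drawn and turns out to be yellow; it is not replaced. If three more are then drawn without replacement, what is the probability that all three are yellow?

With the first ball removed, 9 yellow remain out of 23.
P = 9/23 × 8/22 × 7/21 = 504/10626 = 12/253.

12/253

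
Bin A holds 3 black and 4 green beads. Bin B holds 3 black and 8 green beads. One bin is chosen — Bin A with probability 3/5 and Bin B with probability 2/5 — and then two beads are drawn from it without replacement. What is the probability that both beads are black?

From Bin A: P(both black) = (3/7)(2/6) = 1/7.
From Bin B: P(both black) = (3/11)(2/10) = 3/55.
Total probability = (3/5)(1/7) + (2/5)(3/55) = 207/1925.

207/1925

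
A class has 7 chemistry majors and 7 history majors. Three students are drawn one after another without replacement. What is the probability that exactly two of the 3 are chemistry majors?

21/52

One ordering (chemistry majors drawn first) has probability 7/14 × 6/13 × 7/12 = 294/2184 = 7/52.
There are C(3,2) = 3 such orderings, each equally likely, so P = 3 × 7/52 = 21/52.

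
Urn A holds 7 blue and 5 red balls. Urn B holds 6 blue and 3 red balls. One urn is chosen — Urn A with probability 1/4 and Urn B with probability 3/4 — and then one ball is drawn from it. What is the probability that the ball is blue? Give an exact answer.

From Urn A: P(blue) = 7/12.
From Urn B: P(blue) = 6/9.
Total probability = (1/4)(7/12) + (3/4)(6/9) = 31/48.

31/48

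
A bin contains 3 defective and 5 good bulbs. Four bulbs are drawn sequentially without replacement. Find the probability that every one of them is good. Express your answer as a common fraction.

1/14

P(all good) = 5/8 × 4/7 × 3/6 × 2/5 = 120/1680 = 1/14.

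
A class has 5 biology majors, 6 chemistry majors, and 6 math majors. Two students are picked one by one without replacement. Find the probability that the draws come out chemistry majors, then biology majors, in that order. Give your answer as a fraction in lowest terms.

15/136

Multiply the probability of each draw given the previous ones:
P = 6/17 × 5/16 = 30/272 = 15/136.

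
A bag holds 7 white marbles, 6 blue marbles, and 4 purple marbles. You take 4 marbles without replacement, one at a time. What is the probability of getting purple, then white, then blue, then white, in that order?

3/170

Each draw changes the counts, so multiply the conditional probabilities along the sequence:
P = 4/17 × 7/16 × 6/15 × 6/14 = 1008/57120 = 3/170.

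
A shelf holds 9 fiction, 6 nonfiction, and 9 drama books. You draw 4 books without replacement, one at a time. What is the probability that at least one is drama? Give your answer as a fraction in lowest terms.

441/506

P(no drama) = 15/24 × 14/23 × 13/22 × 12/21 = 32760/255024 = 65/506.
P(at least one) = 1 − 65/506 = 441/506.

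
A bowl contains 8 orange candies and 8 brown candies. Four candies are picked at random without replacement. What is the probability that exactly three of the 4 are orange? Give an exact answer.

16/65

One ordering (orange drawn first) has probability 8/16 × 7/15 × 6/14 × 8/13 = 2688/43680 = 4/65.
There are C(4,3) = 4 such orderings, each equally likely, so P = 4 × 4/65 = 16/65.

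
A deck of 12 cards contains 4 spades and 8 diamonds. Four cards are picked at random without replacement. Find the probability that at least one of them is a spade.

P(no spades) = 8/12 × 7/11 × 6/10 × 5/9 = 1680/11880 = 14/99.
P(at least one) = 1 − 14/99 = 85/99.

85/99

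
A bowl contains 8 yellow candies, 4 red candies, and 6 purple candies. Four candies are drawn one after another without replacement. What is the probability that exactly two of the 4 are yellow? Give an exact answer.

One ordering (yellow drawn first) has probability 8/18 × 7/17 × 10/16 × 9/15 = 5040/73440 = 7/102.
There are C(4,2) = 6 such orderings, each equally likely, so P = 6 × 7/102 = 7/17.

7/17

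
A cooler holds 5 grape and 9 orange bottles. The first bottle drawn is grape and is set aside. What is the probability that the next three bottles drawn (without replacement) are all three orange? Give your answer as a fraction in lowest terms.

42/143

After the first draw, 9 of the remaining 13 bottles are orange.
P = 9/13 × 8/12 × 7/11 = 504/1716 = 42/143.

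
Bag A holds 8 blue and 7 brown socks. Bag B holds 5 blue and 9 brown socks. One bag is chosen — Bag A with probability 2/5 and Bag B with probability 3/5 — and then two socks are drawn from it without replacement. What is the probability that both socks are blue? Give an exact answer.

From Bag A: P(both blue) = (8/15)(7/14) = 4/15.
From Bag B: P(both blue) = (5/14)(4/13) = 10/91.
Total probability = (2/5)(4/15) + (3/5)(10/91) = 1178/6825.

1178/6825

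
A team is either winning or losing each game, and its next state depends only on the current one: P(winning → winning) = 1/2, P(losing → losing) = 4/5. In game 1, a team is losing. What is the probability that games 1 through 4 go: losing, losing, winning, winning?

2/25

Game 1 is given. For each transition, use the conditional probability from the current state:
P(losing | losing) = 4/5; P(winning | losing) = 1/5; P(winning | winning) = 1/2.
P = 4/5 × 1/5 × 1/2 = 4/50 = 2/25.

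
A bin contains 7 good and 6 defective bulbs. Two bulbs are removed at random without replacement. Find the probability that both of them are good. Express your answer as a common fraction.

7/26

P = 7/13 × 6/12 = 42/156 = 7/26.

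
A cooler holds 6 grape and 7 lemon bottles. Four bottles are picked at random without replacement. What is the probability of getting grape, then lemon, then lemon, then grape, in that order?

21/286

Multiply the probability of each draw given the previous ones:
P = 6/13 × 7/12 × 6/11 × 5/10 = 1260/17160 = 21/286.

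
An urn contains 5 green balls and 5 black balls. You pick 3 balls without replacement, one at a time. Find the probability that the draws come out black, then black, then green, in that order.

Chain rule:
P = 5/10 × 4/9 × 5/8 = 100/720 = 5/36.

5/36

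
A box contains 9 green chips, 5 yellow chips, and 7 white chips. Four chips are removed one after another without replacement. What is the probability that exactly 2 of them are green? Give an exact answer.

264/665

One ordering (green drawn first) has probability 9/21 × 8/20 × 12/19 × 11/18 = 9504/143640 = 44/665.
There are C(4,2) = 6 such orderings, each equally likely, so P = 6 × 44/665 = 264/665.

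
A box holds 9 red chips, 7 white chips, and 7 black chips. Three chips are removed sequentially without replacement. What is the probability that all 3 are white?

5/253

P(every draw is white) = 7/23 × 6/22 × 5/21 = 210/10626 = 5/253.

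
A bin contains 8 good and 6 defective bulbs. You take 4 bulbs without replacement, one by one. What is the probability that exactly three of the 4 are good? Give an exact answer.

One ordering (good drawn first) has probability 8/14 × 7/13 × 6/12 × 6/11 = 2016/24024 = 12/143.
There are C(4,3) = 4 such orderings, each equally likely, so P = 4 × 12/143 = 48/143.

48/143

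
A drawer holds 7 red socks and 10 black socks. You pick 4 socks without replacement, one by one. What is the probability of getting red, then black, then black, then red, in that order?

9/136

Multiply the probability of each draw given the previous ones:
P = 7/17 × 10/16 × 9/15 × 6/14 = 3780/57120 = 9/136.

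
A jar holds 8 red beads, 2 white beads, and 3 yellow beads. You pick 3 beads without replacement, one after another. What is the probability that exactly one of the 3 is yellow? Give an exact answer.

135/286

One ordering (yellow drawn first) has probability 3/13 × 10/12 × 9/11 = 270/1716 = 45/286.
There are C(3,1) = 3 such orderings, each equally likely, so P = 3 × 45/286 = 135/286.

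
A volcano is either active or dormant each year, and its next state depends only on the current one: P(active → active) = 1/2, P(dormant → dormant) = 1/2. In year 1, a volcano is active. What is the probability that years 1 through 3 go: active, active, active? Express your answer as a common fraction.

Year 1 is given. For each transition, use the conditional probability from the current state:
P(active | active) = 1/2; P(active | active) = 1/2.
P = 1/2 × 1/2 = 1/4.

1/4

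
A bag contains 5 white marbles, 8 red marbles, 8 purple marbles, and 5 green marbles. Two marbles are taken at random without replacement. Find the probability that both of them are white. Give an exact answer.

2/65

P(all white) = 5/26 × 4/25 = 20/650 = 2/65.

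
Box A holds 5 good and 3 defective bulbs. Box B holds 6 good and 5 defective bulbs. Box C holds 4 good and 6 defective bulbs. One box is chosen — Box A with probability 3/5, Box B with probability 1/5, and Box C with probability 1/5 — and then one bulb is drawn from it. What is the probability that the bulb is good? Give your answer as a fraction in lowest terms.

1241/2200

From Box A: P(good) = 5/8.
From Box B: P(good) = 6/11.
From Box C: P(good) = 4/10.
Total probability = (3/5)(5/8) + (1/5)(6/11) + (1/5)(4/10) = 1241/2200.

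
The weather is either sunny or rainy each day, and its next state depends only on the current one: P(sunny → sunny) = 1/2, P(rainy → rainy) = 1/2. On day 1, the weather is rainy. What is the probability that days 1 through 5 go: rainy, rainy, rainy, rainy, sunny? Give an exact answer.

Day 1 is given. For each transition, use the conditional probability from the current state:
P(rainy | rainy) = 1/2; P(rainy | rainy) = 1/2; P(rainy | rainy) = 1/2; P(sunny | rainy) = 1/2.
P = 1/2 × 1/2 × 1/2 × 1/2 = 1/16.

1/16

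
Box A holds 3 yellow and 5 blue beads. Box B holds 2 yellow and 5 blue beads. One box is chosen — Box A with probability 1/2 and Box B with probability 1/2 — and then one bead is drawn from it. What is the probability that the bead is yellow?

From Box A: P(yellow) = 3/8.
From Box B: P(yellow) = 2/7.
Total probability = (1/2)(3/8) + (1/2)(2/7) = 37/112.

37/112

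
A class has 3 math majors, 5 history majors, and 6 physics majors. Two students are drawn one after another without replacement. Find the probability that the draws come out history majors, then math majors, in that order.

15/182

Each draw changes the counts, so multiply the conditional probabilities along the sequence:
P = 5/14 × 3/13 = 15/182.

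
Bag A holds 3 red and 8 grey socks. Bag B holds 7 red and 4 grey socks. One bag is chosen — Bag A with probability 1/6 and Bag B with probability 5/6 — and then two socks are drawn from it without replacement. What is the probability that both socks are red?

From Bag A: P(both red) = (3/11)(2/10) = 3/55.
From Bag B: P(both red) = (7/11)(6/10) = 21/55.
Total probability = (1/6)(3/55) + (5/6)(21/55) = 18/55.

18/55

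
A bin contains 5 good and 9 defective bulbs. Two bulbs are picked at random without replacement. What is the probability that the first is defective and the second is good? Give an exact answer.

Multiply the probability of each draw given the previous ones:
P = 9/14 × 5/13 = 45/182.

45/182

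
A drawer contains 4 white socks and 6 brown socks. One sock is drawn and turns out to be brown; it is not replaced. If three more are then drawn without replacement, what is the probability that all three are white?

1/21

With the first sock removed, 4 white remain out of 9.
P = 4/9 × 3/8 × 2/7 = 24/504 = 1/21.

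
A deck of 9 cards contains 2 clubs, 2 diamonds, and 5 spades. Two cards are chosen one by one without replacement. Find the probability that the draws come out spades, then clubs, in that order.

Multiply the probability of each draw given the previous ones:
P = 5/9 × 2/8 = 10/72 = 5/36.

5/36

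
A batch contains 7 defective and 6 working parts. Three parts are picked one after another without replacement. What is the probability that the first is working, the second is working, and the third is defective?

35/286

Each draw changes the counts, so multiply the conditional probabilities along the sequence:
P = 6/13 × 5/12 × 7/11 = 210/1716 = 35/286.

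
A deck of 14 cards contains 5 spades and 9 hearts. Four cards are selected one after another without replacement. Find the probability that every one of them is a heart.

P(every draw is a heart) = 9/14 × 8/13 × 7/12 × 6/11 = 3024/24024 = 18/143.

18/143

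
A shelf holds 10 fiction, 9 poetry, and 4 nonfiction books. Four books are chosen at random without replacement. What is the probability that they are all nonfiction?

1/8855

P = 4/23 × 3/22 × 2/21 × 1/20 = 24/212520 = 1/8855.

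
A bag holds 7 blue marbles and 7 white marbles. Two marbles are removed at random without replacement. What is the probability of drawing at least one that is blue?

P(no blue) = 7/14 × 6/13 = 42/182 = 3/13.
P(at least one) = 1 − 3/13 = 10/13.

10/13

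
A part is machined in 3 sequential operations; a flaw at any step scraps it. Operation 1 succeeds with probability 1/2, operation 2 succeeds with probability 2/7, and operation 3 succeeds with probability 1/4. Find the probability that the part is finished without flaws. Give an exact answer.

1/28

Each stage is reached only if all earlier stages succeed, so
P = 1/2 × 2/7 × 1/4 = 2/56 = 1/28.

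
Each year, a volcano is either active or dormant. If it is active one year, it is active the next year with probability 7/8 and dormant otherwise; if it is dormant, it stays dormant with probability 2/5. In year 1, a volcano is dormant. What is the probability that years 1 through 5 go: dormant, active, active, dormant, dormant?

Year 1 is given. For each transition, use the conditional probability from the current state:
P(active | dormant) = 3/5; P(active | active) = 7/8; P(dormant | active) = 1/8; P(dormant | dormant) = 2/5.
P = 3/5 × 7/8 × 1/8 × 2/5 = 42/1600 = 21/800.

21/800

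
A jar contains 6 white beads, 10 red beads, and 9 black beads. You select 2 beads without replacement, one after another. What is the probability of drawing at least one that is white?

P(no white) = 19/25 × 18/24 = 342/600 = 57/100.
P(at least one) = 1 − 57/100 = 43/100.

43/100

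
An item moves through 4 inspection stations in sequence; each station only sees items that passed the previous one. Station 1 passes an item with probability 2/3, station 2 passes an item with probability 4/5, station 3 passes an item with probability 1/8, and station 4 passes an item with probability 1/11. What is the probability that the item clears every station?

Multiplying along the chain,
P = 2/3 × 4/5 × 1/8 × 1/11 = 8/1320 = 1/165.

1/165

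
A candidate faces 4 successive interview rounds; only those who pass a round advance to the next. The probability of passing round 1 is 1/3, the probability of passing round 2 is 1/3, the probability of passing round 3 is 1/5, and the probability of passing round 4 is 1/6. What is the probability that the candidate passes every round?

1/270

The events are sequential, so multiply the conditional probabilities:
P = 1/3 × 1/3 × 1/5 × 1/6 = 1/270.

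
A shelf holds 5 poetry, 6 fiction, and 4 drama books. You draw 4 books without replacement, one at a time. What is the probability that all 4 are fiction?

P(all fiction) = 6/15 × 5/14 × 4/13 × 3/12 = 360/32760 = 1/91.

1/91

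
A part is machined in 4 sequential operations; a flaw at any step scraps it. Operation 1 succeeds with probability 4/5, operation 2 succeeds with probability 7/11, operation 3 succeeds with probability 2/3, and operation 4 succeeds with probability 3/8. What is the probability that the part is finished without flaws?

7/55

Multiplying along the chain,
P = 4/5 × 7/11 × 2/3 × 3/8 = 168/1320 = 7/55.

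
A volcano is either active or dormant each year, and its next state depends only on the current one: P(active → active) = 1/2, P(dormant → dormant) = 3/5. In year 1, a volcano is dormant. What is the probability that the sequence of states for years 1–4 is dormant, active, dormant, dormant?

3/25

Year 1 is given. For each transition, use the conditional probability from the current state:
P(active | dormant) = 2/5; P(dormant | active) = 1/2; P(dormant | dormant) = 3/5.
P = 2/5 × 1/2 × 3/5 = 6/50 = 3/25.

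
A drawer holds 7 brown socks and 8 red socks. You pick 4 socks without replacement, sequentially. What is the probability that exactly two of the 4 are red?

28/65

One ordering (red drawn first) has probability 8/15 × 7/14 × 7/13 × 6/12 = 2352/32760 = 14/195.
There are C(4,2) = 6 such orderings, each equally likely, so P = 6 × 14/195 = 28/65.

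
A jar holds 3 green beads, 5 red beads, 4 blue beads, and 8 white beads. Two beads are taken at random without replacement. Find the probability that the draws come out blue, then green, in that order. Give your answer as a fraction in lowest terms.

Chain rule:
P = 4/20 × 3/19 = 12/380 = 3/95.

3/95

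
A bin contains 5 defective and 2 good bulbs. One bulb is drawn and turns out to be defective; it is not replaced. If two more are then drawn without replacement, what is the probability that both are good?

1/15

With the first bulb removed, 2 good remain out of 6.
P = 2/6 × 1/5 = 2/30 = 1/15.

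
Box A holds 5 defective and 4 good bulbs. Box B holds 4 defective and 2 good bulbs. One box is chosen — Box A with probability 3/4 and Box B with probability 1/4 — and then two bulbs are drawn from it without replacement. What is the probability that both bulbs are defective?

From Box A: P(both defective) = (5/9)(4/8) = 5/18.
From Box B: P(both defective) = (4/6)(3/5) = 2/5.
Total probability = (3/4)(5/18) + (1/4)(2/5) = 37/120.

37/120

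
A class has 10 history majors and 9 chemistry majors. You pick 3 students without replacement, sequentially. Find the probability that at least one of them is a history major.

P(no history majors) = 9/19 × 8/18 × 7/17 = 504/5814 = 28/323.
P(at least one) = 1 − 28/323 = 295/323.

295/323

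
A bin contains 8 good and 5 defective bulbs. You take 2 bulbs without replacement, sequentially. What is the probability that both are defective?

5/39

P = 5/13 × 4/12 = 20/156 = 5/39.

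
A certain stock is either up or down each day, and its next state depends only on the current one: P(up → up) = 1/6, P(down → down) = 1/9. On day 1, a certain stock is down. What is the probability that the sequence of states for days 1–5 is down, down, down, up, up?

Day 1 is given. For each transition, use the conditional probability from the current state:
P(down | down) = 1/9; P(down | down) = 1/9; P(up | down) = 8/9; P(up | up) = 1/6.
P = 1/9 × 1/9 × 8/9 × 1/6 = 8/4374 = 4/2187.

4/2187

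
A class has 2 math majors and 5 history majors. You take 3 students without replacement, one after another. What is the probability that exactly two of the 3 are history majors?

4/7

One ordering (history majors drawn first) has probability 5/7 × 4/6 × 2/5 = 40/210 = 4/21.
There are C(3,2) = 3 such orderings, each equally likely, so P = 3 × 4/21 = 4/7.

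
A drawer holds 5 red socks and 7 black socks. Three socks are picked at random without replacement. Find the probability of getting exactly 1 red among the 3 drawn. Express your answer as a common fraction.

One ordering (red drawn first) has probability 5/12 × 7/11 × 6/10 = 210/1320 = 7/44.
There are C(3,1) = 3 such orderings, each equally likely, so P = 3 × 7/44 = 21/44.

21/44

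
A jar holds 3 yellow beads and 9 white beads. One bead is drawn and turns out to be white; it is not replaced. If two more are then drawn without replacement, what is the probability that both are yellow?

3/55

After the first draw, 3 of the remaining 11 beads are yellow.
P = 3/11 × 2/10 = 6/110 = 3/55.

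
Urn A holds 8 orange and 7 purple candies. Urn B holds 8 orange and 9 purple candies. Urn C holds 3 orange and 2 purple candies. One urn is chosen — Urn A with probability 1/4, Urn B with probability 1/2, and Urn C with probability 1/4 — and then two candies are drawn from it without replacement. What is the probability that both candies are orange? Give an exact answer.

499/2040

From Urn A: P(both orange) = (8/15)(7/14) = 4/15.
From Urn B: P(both orange) = (8/17)(7/16) = 7/34.
From Urn C: P(both orange) = (3/5)(2/4) = 3/10.
Total probability = (1/4)(4/15) + (1/2)(7/34) + (1/4)(3/10) = 499/2040.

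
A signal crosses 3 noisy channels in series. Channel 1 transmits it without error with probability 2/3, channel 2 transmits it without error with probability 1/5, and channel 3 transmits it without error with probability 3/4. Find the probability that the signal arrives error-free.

1/10

The events are sequential, so multiply the conditional probabilities:
P = 2/3 × 1/5 × 3/4 = 6/60 = 1/10.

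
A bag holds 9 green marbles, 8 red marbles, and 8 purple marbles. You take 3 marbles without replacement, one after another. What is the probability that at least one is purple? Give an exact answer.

P(no purple) = 17/25 × 16/24 × 15/23 = 4080/13800 = 34/115.
P(at least one) = 1 − 34/115 = 81/115.

81/115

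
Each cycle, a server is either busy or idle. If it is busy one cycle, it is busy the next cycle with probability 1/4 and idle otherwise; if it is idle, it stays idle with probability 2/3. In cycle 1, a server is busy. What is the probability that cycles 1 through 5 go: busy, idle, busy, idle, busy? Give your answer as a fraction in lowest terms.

Cycle 1 is given. For each transition, use the conditional probability from the current state:
P(idle | busy) = 3/4; P(busy | idle) = 1/3; P(idle | busy) = 3/4; P(busy | idle) = 1/3.
P = 3/4 × 1/3 × 3/4 × 1/3 = 9/144 = 1/16.

1/16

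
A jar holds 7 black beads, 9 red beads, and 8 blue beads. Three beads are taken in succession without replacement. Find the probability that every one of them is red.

P = 9/24 × 8/23 × 7/22 = 504/12144 = 21/506.

21/506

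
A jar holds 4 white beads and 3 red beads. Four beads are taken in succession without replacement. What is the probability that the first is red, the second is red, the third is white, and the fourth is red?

1/35

Multiply the probability of each draw given the previous ones:
P = 3/7 × 2/6 × 4/5 × 1/4 = 24/840 = 1/35.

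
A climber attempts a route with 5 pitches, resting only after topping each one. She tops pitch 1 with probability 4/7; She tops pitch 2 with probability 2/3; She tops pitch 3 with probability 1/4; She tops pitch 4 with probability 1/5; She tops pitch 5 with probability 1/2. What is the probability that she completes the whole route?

Multiplying along the chain,
P = 4/7 × 2/3 × 1/4 × 1/5 × 1/2 = 8/840 = 1/105.

1/105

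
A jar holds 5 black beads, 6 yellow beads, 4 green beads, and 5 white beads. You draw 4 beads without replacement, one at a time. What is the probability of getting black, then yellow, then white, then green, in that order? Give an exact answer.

Each draw changes the counts, so multiply the conditional probabilities along the sequence:
P = 5/20 × 6/19 × 5/18 × 4/17 = 600/116280 = 5/969.

5/969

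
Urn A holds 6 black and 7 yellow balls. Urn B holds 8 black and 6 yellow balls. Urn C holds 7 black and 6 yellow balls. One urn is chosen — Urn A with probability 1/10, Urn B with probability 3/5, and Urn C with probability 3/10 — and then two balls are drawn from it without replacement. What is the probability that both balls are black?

37/130

From Urn A: P(both black) = (6/13)(5/12) = 5/26.
From Urn B: P(both black) = (8/14)(7/13) = 4/13.
From Urn C: P(both black) = (7/13)(6/12) = 7/26.
Total probability = (1/10)(5/26) + (3/5)(4/13) + (3/10)(7/26) = 37/130.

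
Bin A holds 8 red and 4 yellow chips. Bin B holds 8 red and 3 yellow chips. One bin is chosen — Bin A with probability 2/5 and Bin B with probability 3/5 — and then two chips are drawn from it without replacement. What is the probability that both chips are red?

From Bin A: P(both red) = (8/12)(7/11) = 14/33.
From Bin B: P(both red) = (8/11)(7/10) = 28/55.
Total probability = (2/5)(14/33) + (3/5)(28/55) = 392/825.

392/825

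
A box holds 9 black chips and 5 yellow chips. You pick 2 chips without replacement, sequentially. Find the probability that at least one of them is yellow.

P(no yellow) = 9/14 × 8/13 = 72/182 = 36/91.
P(at least one) = 1 − 36/91 = 55/91.

55/91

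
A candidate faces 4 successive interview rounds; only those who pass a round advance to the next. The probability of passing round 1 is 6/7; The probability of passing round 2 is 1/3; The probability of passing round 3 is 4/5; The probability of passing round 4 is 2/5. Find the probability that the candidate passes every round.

Each stage is reached only if all earlier stages succeed, so
P = 6/7 × 1/3 × 4/5 × 2/5 = 48/525 = 16/175.

16/175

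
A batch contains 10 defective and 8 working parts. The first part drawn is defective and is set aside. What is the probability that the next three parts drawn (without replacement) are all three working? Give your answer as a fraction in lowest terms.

After the first draw, 8 of the remaining 17 parts are working.
P = 8/17 × 7/16 × 6/15 = 336/4080 = 7/85.

7/85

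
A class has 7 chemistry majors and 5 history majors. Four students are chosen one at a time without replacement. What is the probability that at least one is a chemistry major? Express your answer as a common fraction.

98/99

P(no chemistry majors) = 5/12 × 4/11 × 3/10 × 2/9 = 120/11880 = 1/99.
P(at least one) = 1 − 1/99 = 98/99.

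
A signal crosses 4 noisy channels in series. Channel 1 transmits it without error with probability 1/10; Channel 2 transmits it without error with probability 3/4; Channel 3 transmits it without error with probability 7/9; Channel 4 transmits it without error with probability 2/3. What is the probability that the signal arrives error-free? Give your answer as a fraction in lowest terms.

Multiplying along the chain,
P = 1/10 × 3/4 × 7/9 × 2/3 = 42/1080 = 7/180.

7/180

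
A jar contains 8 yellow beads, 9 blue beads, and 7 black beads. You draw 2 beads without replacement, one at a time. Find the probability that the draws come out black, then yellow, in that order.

7/69

Chain rule:
P = 7/24 × 8/23 = 56/552 = 7/69.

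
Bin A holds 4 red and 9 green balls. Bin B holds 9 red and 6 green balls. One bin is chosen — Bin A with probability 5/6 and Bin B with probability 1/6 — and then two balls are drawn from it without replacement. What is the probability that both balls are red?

331/2730

From Bin A: P(both red) = (4/13)(3/12) = 1/13.
From Bin B: P(both red) = (9/15)(8/14) = 12/35.
Total probability = (5/6)(1/13) + (1/6)(12/35) = 331/2730.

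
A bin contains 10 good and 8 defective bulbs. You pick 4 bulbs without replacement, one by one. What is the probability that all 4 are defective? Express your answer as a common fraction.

P(all defective) = 8/18 × 7/17 × 6/16 × 5/15 = 1680/73440 = 7/306.

7/306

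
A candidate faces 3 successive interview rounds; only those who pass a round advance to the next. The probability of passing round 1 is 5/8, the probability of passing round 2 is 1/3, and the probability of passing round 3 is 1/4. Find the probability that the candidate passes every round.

5/96

The events are sequential, so multiply the conditional probabilities:
P = 5/8 × 1/3 × 1/4 = 5/96.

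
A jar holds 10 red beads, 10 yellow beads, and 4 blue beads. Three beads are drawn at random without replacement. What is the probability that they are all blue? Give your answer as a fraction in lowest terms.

1/506

P(all blue) = 4/24 × 3/23 × 2/22 = 24/12144 = 1/506.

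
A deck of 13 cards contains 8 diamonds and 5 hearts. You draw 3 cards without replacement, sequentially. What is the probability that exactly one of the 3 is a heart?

70/143

One ordering (a heart drawn first) has probability 5/13 × 8/12 × 7/11 = 280/1716 = 70/429.
There are C(3,1) = 3 such orderings, each equally likely, so P = 3 × 70/429 = 70/143.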